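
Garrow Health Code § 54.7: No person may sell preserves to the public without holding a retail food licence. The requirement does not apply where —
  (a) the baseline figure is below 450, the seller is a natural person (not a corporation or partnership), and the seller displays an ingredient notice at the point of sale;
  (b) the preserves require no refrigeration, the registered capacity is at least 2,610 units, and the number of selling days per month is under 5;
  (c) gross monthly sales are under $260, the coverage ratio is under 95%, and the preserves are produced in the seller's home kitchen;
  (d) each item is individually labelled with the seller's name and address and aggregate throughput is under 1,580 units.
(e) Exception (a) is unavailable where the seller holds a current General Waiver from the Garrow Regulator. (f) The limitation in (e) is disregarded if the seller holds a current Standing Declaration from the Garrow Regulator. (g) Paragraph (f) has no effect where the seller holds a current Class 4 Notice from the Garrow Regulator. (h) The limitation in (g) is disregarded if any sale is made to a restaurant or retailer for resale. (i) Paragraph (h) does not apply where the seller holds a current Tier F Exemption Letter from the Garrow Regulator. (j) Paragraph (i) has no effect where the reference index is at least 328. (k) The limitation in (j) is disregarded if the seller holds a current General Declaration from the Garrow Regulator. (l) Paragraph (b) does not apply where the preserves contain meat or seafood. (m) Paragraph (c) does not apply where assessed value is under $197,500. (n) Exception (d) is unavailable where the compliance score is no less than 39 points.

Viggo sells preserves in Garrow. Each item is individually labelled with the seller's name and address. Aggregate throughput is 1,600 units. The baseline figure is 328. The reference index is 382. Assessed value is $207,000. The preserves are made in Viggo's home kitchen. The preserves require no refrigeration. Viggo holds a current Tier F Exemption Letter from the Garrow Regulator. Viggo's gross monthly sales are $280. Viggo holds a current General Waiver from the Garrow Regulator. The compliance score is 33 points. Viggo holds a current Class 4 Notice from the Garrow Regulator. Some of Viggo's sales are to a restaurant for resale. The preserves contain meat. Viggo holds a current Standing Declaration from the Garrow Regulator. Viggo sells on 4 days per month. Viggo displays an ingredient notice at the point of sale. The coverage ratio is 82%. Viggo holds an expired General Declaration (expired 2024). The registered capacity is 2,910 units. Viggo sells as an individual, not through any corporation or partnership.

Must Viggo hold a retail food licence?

No — exception (a) applies; Viggo is not required to hold a retail food licence.

Exception (a)'s conditions are all satisfied: the baseline figure is 328, below the 450 limit; the seller is a natural person; an ingredient notice is displayed. Considering the limiting provisions: (e) would limit (a) — a current General Waiver is held — but (f) sets (e) aside: (f) operates against (e): a current Standing Declaration is held. (g) is engaged (a current Class 4 Notice is held), but is set aside by (h): (h) operates against (g): some sales are to a restaurant for resale. (i) applies (a current Tier F Exemption Letter is held), but is overridden by (j): (j) operates — the reference index is 382, meeting the 328 threshold. (k) does not operate here (the General Declaration is not current), so (j) stands. So (a) applies.
Exception (b): the preserves are shelf-stable; the registered capacity is 2,910 units, meeting the 2,610 units threshold; the number of selling days per month is 4, under the 5 limit — every condition holds. But: (l) operates against (b): the preserves contain meat. So (b) is unavailable.
Exception (c) fails — gross monthly sales are $280, not under $260.
Exception (d) fails — aggregate throughput is 1,600 units, not under 1,580 units.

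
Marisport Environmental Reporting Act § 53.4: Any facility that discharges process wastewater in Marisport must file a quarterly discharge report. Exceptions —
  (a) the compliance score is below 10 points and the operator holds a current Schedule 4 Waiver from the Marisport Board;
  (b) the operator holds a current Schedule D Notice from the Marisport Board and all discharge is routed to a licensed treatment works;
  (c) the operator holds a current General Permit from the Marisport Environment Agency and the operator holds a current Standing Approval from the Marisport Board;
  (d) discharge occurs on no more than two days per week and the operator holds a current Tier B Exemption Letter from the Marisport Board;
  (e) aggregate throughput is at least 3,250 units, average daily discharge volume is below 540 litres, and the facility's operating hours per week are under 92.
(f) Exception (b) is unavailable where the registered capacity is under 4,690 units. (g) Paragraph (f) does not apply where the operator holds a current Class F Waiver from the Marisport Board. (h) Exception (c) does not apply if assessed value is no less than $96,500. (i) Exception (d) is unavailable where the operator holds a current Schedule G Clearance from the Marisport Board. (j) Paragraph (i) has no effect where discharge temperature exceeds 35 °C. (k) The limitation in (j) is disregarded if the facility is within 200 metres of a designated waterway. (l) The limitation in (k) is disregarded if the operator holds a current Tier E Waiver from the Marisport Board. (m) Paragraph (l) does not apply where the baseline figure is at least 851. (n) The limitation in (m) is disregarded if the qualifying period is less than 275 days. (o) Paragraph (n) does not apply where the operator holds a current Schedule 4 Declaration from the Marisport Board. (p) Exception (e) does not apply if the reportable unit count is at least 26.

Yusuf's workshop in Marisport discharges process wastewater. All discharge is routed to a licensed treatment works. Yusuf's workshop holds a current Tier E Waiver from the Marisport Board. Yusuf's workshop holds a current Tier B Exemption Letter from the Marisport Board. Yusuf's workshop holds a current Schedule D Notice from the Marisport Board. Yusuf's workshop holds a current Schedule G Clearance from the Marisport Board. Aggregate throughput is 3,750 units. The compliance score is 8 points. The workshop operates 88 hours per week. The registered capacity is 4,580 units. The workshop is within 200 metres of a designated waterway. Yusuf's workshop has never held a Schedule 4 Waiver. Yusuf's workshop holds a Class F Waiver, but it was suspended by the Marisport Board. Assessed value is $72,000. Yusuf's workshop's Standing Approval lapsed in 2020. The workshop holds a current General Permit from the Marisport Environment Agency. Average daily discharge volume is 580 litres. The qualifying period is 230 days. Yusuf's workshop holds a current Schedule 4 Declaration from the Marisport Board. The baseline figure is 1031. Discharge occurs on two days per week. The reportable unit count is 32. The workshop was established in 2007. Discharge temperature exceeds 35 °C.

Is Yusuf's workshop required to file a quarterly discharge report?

Exception (a) does not apply: there is no Schedule 4 Waiver in force.
Exception (b): a current Schedule D Notice is held; discharge is routed to a licensed treatment works — every condition holds. But applying paragraphs (f)–(g): (f) applies — the registered capacity is 4,580 units, under the 4,690 units limit. (g) is not engaged (the Class F Waiver is not current), so (f) stands. (b) is therefore removed.
Exception (c) does not apply: the Standing Approval is not current.
All of (d)'s requirements are met (discharge occurs on no more than two days per week; a current Tier B Exemption Letter is held). Turning to paragraphs (i)–(o): (i) operates against (d): a current Schedule G Clearance is held. (j) would limit (i) — discharge temperature exceeds 35 °C — but (k) sets (j) aside: (k) is engaged — the workshop is within 200 m of a designated waterway. (l) would limit (k) — a current Tier E Waiver is held — but (m) sets (l) aside: (m) applies — the baseline figure is 1,031, meeting the 851 threshold. (n) is engaged (the qualifying period is 230 days, less than the 275 days limit), but is set aside by (o): (o) operates — a current Schedule 4 Declaration is held. So (d) is unavailable.
Exception (e) fails — average daily discharge volume is 580 litres, not below 540 litres.
No exception is made out. Yusuf's workshop falls within the general rule.

Yes — Yusuf's workshop must file a quarterly discharge report.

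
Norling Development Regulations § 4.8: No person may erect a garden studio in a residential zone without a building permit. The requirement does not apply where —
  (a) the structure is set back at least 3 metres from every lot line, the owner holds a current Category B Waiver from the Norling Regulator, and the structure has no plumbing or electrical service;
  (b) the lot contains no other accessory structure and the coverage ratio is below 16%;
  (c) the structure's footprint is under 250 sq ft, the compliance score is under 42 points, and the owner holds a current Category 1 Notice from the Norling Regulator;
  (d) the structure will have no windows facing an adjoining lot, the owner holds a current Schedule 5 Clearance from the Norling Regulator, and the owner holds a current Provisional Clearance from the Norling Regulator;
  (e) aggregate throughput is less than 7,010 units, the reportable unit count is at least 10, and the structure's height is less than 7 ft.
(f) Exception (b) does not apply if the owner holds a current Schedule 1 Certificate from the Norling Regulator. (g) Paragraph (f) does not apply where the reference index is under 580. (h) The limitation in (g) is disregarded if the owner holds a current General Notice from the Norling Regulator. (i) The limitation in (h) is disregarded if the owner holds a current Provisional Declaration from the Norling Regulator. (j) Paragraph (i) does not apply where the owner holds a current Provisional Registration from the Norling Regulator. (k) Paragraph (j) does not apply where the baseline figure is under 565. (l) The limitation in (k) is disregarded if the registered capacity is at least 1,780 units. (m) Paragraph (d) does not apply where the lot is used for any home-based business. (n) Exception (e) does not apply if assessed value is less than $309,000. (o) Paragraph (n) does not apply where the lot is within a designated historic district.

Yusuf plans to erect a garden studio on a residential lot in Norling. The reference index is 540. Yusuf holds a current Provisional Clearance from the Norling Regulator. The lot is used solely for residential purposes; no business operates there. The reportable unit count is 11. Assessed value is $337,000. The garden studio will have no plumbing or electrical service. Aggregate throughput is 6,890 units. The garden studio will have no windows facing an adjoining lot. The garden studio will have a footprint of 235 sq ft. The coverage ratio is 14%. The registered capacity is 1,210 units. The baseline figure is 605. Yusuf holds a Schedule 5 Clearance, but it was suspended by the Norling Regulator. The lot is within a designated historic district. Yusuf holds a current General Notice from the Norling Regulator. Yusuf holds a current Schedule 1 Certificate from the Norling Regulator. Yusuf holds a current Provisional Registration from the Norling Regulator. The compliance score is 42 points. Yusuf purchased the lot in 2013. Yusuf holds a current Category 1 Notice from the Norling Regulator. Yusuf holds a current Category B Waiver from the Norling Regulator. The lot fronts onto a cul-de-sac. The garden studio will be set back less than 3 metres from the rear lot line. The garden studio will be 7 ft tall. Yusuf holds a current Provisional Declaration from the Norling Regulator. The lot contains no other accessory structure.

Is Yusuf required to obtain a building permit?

Exception (a) does not apply: the rear setback is under 3 m.
Exception (b): the lot has no other accessory structure; the coverage ratio is 14%, below the 16% limit — every condition holds. However, paragraphs (f)–(l) must be considered: (f) operates against (b): a current Schedule 1 Certificate is held. (g) is engaged (the reference index is 540, under the 580 limit), but is overridden by (h): (h) is triggered — a current General Notice is held. (i) would limit (h) — a current Provisional Declaration is held — but (j) sets (i) aside: (j) operates against (i): a current Provisional Registration is held. (k) is not triggered (the baseline figure is 605, not under 565), so (j) stands. (b) is therefore removed.
Exception (c) does not apply: the compliance score is 42 points, not under 42 points.
Exception (d) requires that the owner holds a current Schedule 5 Clearance from the Norling Regulator; but there is no Schedule 5 Clearance in force, so (d) is unavailable.
Exception (e) does not apply: the structure's height is 7 ft, not less than 7 ft.
Every exception is unavailable, so the rule governs.

Yes — Yusuf must obtain a building permit.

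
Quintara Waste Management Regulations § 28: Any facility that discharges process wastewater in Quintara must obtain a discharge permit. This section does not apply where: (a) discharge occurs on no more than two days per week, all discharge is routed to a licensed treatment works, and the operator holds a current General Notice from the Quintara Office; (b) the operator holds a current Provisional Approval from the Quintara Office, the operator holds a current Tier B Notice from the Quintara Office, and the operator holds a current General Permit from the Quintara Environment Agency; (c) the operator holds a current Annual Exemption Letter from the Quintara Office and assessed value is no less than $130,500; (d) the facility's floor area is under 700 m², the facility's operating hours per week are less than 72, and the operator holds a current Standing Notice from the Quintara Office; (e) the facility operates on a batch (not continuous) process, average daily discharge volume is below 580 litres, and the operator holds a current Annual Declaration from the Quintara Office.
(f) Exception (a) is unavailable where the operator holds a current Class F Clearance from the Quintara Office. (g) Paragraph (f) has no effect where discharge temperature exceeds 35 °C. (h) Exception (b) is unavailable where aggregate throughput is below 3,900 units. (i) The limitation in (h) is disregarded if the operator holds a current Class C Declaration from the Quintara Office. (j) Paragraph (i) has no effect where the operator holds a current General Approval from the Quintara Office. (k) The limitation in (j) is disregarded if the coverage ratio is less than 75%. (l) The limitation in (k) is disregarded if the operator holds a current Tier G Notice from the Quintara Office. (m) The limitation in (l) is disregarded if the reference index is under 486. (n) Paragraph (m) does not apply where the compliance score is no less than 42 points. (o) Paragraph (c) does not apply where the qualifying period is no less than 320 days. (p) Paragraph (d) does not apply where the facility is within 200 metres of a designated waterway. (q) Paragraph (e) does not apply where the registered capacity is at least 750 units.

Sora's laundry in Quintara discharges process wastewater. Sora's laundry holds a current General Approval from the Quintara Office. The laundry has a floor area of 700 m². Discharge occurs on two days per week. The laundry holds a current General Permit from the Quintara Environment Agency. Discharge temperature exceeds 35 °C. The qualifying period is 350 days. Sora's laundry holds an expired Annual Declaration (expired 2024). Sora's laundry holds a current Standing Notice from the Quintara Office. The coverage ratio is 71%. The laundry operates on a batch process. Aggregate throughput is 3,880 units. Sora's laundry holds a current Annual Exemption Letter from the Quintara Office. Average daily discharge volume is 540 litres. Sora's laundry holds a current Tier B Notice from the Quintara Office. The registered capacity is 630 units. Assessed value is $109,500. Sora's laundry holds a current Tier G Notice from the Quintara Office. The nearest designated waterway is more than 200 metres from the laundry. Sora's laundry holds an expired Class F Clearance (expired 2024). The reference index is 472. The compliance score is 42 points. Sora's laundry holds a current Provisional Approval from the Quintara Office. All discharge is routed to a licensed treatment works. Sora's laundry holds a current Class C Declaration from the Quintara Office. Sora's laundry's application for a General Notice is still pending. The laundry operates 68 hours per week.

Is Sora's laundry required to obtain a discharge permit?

Yes — Sora's laundry must obtain a discharge permit.

Exception (a) does not apply: no current General Notice is held.
Exception (b): a current Provisional Approval is held; a current Tier B Notice is held; a current General Permit is held — every condition holds. But applying paragraphs (h)–(n): (h) is triggered — aggregate throughput is 3,880 units, below the 3,900 units limit. (i) would limit (h) — a current Class C Declaration is held — but (j) sets (i) aside: (j) is triggered — a current General Approval is held. (k) would limit (j) — the coverage ratio is 71%, less than the 75% limit — but (l) sets (k) aside: (l) operates against (k): a current Tier G Notice is held. (m) operates (the reference index is 472, under the 486 limit), but is itself disapplied by (n): (n) operates — the compliance score is 42 points, meeting the 42 points threshold. Exception (b) does not apply.
Exception (c) fails — assessed value is $109,500, short of $130,500.
Exception (d) requires that the facility's floor area is under 700 m²; but the facility's floor area is 700 m², not under 700 m², so (d) is unavailable.
Exception (e) fails — the Annual Declaration is not current.
None of the exceptions is available; § 28 applies in full.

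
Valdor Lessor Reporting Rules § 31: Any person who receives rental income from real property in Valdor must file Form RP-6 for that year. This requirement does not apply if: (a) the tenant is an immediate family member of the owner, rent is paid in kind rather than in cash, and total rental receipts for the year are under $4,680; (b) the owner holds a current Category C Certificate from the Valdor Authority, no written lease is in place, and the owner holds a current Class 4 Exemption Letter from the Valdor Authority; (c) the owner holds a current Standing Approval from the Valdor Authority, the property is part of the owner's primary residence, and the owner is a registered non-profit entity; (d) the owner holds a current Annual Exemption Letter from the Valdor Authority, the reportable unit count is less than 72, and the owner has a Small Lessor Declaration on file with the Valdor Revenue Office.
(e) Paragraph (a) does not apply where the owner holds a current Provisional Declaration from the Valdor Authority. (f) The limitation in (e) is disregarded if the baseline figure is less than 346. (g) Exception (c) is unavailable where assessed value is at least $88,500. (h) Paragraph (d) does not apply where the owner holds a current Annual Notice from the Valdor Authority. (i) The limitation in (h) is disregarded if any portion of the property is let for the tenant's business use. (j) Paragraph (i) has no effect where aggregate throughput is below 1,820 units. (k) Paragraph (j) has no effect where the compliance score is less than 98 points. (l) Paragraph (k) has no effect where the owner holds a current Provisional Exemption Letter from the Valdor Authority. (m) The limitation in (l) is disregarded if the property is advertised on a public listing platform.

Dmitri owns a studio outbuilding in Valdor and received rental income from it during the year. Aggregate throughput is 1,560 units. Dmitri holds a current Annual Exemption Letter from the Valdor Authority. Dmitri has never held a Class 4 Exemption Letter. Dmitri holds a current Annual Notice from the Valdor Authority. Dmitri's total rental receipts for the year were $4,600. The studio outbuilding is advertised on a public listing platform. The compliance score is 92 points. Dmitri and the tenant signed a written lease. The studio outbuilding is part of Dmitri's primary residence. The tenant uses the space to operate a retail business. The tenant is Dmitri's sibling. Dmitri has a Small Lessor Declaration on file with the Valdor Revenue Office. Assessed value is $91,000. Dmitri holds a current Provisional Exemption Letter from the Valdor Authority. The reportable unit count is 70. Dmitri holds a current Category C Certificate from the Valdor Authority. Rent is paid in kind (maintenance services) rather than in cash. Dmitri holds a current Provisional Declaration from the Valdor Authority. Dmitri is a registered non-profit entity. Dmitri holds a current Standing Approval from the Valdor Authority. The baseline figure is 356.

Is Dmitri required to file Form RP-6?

No — exception (d) applies; Dmitri is not required to file Form RP-6.

Exception (a): the tenant is an immediate family member; rent is paid in kind; total rental receipts for the year are $4,600, under the $4,680 limit — every condition holds. But applying paragraphs (e)–(f): (e) operates against (a): a current Provisional Declaration is held. (f), which would lift (e), is not triggered — the baseline figure is 356, not less than 346. (a) is therefore removed.
Exception (b) requires that no written lease is in place; but a written lease is in place, so (b) is unavailable.
All of (c)'s requirements are met (a current Standing Approval is held; the studio outbuilding is part of the primary residence; Dmitri is a registered non-profit). But: (g) operates — assessed value is $91,000, meeting the $88,500 threshold. So (c) is unavailable.
Exception (d) is satisfied on its face — a current Annual Exemption Letter is held; the reportable unit count is 70, less than the 72 limit; a Small Lessor Declaration is on file. As to paragraphs (h)–(m): (h) is triggered (a current Annual Notice is held), but is overridden by (i): (i) is engaged — the space is let for business use. (j) would limit (i) — aggregate throughput is 1,560 units, below the 1,820 units limit — but (k) sets (j) aside: (k) is triggered — the compliance score is 92 points, less than the 98 points limit. (l) operates (a current Provisional Exemption Letter is held), but yields to (m): (m) is engaged — the property is publicly advertised. So (d) applies.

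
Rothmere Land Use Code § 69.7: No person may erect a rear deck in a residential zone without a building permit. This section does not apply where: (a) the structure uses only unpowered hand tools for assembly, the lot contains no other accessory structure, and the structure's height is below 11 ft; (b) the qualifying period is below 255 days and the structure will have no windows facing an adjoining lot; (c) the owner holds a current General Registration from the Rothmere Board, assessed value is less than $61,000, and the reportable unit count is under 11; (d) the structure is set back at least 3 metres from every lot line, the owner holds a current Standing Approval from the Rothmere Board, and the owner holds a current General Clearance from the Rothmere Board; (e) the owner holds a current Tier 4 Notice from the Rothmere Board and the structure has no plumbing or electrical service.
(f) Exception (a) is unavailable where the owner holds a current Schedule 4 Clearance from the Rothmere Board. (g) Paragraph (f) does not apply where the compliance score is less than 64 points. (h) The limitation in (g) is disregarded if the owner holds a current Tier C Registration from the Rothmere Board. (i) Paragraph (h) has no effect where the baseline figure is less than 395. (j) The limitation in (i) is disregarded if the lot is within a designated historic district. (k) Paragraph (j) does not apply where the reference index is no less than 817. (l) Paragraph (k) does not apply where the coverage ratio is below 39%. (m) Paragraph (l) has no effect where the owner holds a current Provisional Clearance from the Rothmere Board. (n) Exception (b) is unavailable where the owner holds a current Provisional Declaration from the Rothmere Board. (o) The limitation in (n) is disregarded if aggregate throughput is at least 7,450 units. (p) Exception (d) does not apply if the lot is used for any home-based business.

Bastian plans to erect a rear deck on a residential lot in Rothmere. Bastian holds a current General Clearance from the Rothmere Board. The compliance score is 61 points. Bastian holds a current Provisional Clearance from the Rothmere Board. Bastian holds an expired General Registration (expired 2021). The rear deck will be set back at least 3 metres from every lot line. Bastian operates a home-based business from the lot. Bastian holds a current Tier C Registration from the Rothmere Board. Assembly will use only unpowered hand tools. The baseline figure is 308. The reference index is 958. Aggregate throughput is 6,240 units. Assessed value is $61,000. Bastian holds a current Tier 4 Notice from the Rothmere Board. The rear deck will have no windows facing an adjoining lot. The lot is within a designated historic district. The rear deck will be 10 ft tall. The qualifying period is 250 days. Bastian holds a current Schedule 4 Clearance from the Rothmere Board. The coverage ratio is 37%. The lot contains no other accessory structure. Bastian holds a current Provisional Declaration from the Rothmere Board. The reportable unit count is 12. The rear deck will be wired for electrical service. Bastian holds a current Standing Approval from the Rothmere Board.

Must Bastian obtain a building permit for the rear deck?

No — exception (a) applies; Bastian does not need a building permit.

Exception (a): assembly uses only hand tools; the lot has no other accessory structure; the structure's height is 10 ft, below the 11 ft limit — every condition holds. Applying paragraphs (f)–(m): (f) is triggered (a current Schedule 4 Clearance is held), but is set aside by (g): (g) is triggered — the compliance score is 61 points, less than the 64 points limit. (h) is engaged (a current Tier C Registration is held), but is itself disapplied by (i): (i) is engaged — the baseline figure is 308, less than the 395 limit. (j) would limit (i) — the lot is in a historic district — but (k) sets (j) aside: (k) is engaged — the reference index is 958, meeting the 817 threshold. (l) is engaged (the coverage ratio is 37%, below the 39% limit), but is set aside by (m): (m) applies — a current Provisional Clearance is held. Exception (a) stands.
Exception (b): the qualifying period is 250 days, below the 255 days limit; no windows face an adjoining lot — every condition holds. However, paragraphs (n)–(o) must be considered: (n) is engaged — a current Provisional Declaration is held. (o), which would lift (n), is not triggered — aggregate throughput is 6,240 units, short of 7,450 units. Exception (b) does not apply.
Exception (c) fails — no current General Registration is held.
Exception (d) is satisfied on its face — the setback is at least 3 m on every side; a current Standing Approval is held; a current General Clearance is held. However, paragraph (p) must be considered: (p) operates against (d): a home-based business operates on the lot. Exception (d) does not apply.
Exception (e) requires that the structure has no plumbing or electrical service; but electrical service is planned, so (e) is unavailable.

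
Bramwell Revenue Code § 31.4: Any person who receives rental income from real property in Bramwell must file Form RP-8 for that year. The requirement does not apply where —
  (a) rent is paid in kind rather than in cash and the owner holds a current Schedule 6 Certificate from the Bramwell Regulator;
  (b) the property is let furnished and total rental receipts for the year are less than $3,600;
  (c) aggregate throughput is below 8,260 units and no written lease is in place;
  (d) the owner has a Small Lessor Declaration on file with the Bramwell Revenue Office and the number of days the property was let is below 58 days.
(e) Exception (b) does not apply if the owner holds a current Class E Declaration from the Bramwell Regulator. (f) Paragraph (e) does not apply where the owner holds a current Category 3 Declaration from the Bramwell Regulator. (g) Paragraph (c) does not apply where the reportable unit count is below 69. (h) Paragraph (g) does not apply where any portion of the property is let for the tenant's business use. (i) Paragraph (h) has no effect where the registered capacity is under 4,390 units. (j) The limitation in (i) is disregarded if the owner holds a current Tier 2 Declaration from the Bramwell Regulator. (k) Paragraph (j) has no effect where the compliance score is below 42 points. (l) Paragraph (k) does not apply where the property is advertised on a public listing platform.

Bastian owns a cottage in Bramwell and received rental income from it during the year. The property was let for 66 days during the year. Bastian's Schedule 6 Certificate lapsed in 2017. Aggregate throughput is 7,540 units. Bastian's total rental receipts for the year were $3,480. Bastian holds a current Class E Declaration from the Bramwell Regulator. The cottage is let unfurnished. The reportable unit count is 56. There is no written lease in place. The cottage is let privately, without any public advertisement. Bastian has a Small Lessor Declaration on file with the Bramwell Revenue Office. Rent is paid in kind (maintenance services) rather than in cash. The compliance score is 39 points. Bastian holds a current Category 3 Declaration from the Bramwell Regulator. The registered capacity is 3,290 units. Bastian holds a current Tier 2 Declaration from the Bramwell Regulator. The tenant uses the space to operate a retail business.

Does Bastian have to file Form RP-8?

Yes — Bastian must file Form RP-8.

Exception (a) requires that the owner holds a current Schedule 6 Certificate from the Bramwell Regulator; but the Schedule 6 Certificate is not current, so (a) is unavailable.
Exception (b) fails — the property is let unfurnished.
Exception (c): aggregate throughput is 7,540 units, below the 8,260 units limit; there is no written lease — every condition holds. However, paragraphs (g)–(l) must be considered: (g) operates against (c): the reportable unit count is 56, below the 69 limit. (h) operates (the space is let for business use), but is set aside by (i): (i) is engaged — the registered capacity is 3,290 units, under the 4,390 units limit. (j) applies (a current Tier 2 Declaration is held), but is set aside by (k): (k) is triggered — the compliance score is 39 points, below the 42 points limit. (l), which would lift (k), is not triggered — the property is let privately without advertisement. Exception (c) does not apply.
Exception (d) requires that the number of days the property was let is below 58 days; but the number of days the property was let is 66 days, not below 58 days, so (d) is unavailable.
Every exception is unavailable, so the rule governs.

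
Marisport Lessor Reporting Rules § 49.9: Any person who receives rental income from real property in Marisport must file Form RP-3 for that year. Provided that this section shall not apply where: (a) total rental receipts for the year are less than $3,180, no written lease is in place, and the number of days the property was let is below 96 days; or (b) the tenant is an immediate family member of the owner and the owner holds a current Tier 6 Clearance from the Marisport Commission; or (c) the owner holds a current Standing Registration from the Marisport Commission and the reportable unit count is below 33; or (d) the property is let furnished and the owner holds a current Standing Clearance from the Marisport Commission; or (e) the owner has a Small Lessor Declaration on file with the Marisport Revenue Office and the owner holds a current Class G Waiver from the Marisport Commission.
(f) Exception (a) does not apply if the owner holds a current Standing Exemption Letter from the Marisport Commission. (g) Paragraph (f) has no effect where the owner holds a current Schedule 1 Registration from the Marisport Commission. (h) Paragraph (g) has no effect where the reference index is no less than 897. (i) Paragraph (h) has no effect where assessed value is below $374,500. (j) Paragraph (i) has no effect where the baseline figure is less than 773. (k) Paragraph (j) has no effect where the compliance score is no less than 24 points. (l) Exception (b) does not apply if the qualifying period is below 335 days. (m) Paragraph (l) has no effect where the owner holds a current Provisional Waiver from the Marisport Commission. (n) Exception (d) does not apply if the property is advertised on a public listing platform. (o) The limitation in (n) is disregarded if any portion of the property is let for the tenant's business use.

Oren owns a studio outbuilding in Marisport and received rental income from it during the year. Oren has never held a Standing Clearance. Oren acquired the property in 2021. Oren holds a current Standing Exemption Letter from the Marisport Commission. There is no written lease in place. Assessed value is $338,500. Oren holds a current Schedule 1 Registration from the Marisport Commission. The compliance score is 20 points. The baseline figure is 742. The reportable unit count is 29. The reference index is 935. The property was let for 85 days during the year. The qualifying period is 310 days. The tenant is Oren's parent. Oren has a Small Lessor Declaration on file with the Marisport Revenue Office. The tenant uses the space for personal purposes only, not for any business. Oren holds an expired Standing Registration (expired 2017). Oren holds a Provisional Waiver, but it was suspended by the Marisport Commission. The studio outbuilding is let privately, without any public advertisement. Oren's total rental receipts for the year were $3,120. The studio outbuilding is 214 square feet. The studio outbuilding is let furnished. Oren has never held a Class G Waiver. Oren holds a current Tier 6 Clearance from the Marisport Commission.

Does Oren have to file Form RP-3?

Yes — Oren must file Form RP-3.

Exception (a): total rental receipts for the year are $3,120, less than the $3,180 limit; there is no written lease; the number of days the property was let is 85 days, below the 96 days limit — every condition holds. However, paragraphs (f)–(k) must be considered: (f) is triggered — a current Standing Exemption Letter is held. (g) operates (a current Schedule 1 Registration is held), but is overridden by (h): (h) operates against (g): the reference index is 935, meeting the 897 threshold. (i) would limit (h) — assessed value is $338,500, below the $374,500 limit — but (j) sets (i) aside: (j) is triggered — the baseline figure is 742, less than the 773 limit. (k) does not operate here (the compliance score is 20 points, short of 24 points), so (j) stands. Exception (a) does not apply.
Exception (b) is satisfied on its face — the tenant is an immediate family member; a current Tier 6 Clearance is held. However, paragraphs (l)–(m) must be considered: (l) operates against (b): the qualifying period is 310 days, below the 335 days limit. (m) is not triggered (there is no Provisional Waiver in force), so (l) stands. So (b) is unavailable.
Exception (c) requires that the owner holds a current Standing Registration from the Marisport Commission; but there is no Standing Registration in force, so (c) is unavailable.
Exception (d) requires that the owner holds a current Standing Clearance from the Marisport Commission; but there is no Standing Clearance in force, so (d) is unavailable.
Exception (e) requires that the owner holds a current Class G Waiver from the Marisport Commission; but there is no Class G Waiver in force, so (e) is unavailable.
Every exception is unavailable, so the rule governs.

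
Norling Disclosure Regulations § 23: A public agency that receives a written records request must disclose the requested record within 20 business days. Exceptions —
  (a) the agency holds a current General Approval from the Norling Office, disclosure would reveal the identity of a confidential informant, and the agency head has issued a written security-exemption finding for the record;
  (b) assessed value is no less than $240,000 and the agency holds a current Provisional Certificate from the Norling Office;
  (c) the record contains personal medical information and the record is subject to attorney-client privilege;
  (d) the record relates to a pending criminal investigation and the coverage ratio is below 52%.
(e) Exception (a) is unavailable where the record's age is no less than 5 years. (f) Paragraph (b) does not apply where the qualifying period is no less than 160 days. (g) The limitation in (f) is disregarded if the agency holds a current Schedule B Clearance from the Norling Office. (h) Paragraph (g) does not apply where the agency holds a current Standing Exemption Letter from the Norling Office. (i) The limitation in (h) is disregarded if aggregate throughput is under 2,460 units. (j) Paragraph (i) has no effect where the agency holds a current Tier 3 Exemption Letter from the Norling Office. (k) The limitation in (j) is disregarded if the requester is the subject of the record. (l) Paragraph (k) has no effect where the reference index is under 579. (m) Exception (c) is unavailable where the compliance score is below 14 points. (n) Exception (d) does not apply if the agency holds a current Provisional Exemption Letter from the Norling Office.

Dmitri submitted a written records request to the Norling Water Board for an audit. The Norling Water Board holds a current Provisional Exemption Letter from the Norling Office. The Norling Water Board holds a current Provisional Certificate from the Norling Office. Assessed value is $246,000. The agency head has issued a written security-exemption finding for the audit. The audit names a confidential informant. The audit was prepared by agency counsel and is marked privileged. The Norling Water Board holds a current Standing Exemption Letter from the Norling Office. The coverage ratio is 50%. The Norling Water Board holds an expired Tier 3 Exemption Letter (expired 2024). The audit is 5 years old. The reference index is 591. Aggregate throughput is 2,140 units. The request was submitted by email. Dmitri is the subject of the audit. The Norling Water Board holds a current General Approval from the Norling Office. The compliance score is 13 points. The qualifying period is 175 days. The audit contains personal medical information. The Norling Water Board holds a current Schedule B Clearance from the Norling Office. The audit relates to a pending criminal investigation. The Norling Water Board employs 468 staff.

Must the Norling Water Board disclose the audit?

Exception (a)'s conditions are all satisfied: a current General Approval is held; the audit names a confidential informant; a written security-exemption finding has been issued. However, paragraph (e) must be considered: (e) operates against (a): the record's age is 5 years, meeting the 5 years threshold. (a) is therefore removed.
Exception (b): assessed value is $246,000, meeting the $240,000 threshold; a current Provisional Certificate is held — every condition holds. Considering the limiting provisions: (f) would limit (b) — the qualifying period is 175 days, meeting the 160 days threshold — but (g) sets (f) aside: (g) is triggered — a current Schedule B Clearance is held. (h) would limit (g) — a current Standing Exemption Letter is held — but (i) sets (h) aside: (i) is engaged — aggregate throughput is 2,140 units, under the 2,460 units limit. (j) is not triggered (the Tier 3 Exemption Letter is not current), so (i) stands. (b) remains available.
Exception (c) is satisfied on its face — the audit contains personal medical information; the audit is privileged. But: (m) operates — the compliance score is 13 points, below the 14 points limit. Exception (c) does not apply.
Exception (d) is satisfied on its face — the audit relates to a pending investigation; the coverage ratio is 50%, below the 52% limit. But: (n) is triggered — a current Provisional Exemption Letter is held. So (d) is unavailable.

No — exception (b) applies; the Norling Water Board is not required to disclose the audit.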